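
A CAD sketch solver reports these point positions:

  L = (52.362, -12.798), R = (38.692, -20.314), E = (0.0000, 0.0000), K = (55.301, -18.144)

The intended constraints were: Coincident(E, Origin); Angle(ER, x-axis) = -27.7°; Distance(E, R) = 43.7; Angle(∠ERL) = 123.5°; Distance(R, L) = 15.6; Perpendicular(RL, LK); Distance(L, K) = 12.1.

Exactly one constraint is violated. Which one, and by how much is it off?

Distance(L, K) = 12.1 — off by 6.00.

E = (0.00, 0.00) ✓; ER at -27.70° ✓; |ER| = 43.70 ✓; ∠ERL = 123.5° ✓; |RL| = 15.60 ✓; ∠(RL, LK) = 90.00° ✓; |LK| = 6.101 ✗.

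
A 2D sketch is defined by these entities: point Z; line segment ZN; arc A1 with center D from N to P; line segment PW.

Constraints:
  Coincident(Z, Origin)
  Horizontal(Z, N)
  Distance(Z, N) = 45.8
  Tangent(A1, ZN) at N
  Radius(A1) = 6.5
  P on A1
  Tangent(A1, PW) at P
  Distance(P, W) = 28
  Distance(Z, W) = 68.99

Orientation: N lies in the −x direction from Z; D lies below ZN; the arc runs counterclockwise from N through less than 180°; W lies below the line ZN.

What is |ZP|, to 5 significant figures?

52.023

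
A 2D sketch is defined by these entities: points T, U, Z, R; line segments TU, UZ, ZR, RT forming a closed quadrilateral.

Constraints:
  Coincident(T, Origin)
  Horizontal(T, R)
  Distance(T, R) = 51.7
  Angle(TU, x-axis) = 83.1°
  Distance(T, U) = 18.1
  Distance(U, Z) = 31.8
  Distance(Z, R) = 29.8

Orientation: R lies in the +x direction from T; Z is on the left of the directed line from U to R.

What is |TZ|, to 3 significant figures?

40.9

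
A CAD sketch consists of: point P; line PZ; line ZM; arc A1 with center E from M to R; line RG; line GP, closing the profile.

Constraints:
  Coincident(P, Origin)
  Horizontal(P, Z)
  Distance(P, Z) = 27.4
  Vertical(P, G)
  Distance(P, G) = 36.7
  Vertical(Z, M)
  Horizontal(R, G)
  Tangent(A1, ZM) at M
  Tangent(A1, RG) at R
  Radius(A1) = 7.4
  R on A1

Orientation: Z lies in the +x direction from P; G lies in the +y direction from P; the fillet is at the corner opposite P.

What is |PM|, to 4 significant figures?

40.12

P is at the origin; PZ is horizontal with |PZ| = 27.4 and Z on the +x side, so Z = (27.40, 0.000). PG is vertical with |PG| = 36.7 and G on the +y side, so G = (0.000, 36.70). The virtual corner opposite P is at (27.40, 36.70). The tangent condition forces EM to be normal to ZM and A1 meets RG tangentially, so ER is at right angles to RG, with radius 7.4, so the center E sits 7.4 in from both sides at E = (20.00, 29.30). That places the tangent points at M = (27.40, 29.30) on ZM and R = (20.00, 36.70) on RG. Then |PM| = |M − P| = 40.12.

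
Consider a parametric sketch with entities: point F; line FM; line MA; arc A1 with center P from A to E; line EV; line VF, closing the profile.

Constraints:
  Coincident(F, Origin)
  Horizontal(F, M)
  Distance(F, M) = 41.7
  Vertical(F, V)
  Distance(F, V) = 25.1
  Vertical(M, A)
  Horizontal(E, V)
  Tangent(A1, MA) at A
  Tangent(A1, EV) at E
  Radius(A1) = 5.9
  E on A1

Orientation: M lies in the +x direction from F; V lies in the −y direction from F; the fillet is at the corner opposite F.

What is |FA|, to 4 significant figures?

45.91

F is at the origin; F and M share the same y with |FM| = 41.7 and M on the +x side, so M = (41.70, 0.000). F and V share the same x with |FV| = 25.1 and V on the −y side, so V = (0.000, -25.10). The virtual corner opposite F is at (41.70, -25.10). Since A1 is tangent to MA there, PA ⟂ MA and the tangent condition forces PE to be normal to EV, with radius 5.9, so the center P sits 5.9 in from both sides at P = (35.80, -19.20). That places the tangent points at A = (41.70, -19.20) on MA and E = (35.80, -25.10) on EV. Then |FA| = |A − F| = 45.91.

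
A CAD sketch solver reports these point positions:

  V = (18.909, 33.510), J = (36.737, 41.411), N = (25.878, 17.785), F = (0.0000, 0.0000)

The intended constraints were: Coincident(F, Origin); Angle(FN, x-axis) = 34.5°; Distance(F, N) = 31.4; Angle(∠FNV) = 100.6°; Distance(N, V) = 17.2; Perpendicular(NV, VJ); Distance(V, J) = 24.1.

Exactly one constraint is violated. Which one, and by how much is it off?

Distance(V, J) = 24.1 — off by 4.60.

F = (0.00, 0.00) ✓; FN at 34.50° ✓; |FN| = 31.40 ✓; ∠FNV = 100.6° ✓; |NV| = 17.20 ✓; ∠(NV, VJ) = 90.00° ✓; |VJ| = 19.50 ✗.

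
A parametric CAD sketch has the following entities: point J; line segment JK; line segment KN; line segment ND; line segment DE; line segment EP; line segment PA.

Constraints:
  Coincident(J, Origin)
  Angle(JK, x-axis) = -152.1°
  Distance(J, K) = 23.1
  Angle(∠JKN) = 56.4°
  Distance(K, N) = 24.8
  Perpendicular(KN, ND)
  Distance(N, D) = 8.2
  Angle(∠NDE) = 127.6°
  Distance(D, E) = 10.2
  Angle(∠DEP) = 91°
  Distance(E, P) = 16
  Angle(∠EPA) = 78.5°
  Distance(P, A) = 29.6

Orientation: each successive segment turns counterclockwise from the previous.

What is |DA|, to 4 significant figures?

21.43

∠DEP = 91.0° gives EP at -157.1° from the x-axis; with |EP| = 16.0, P = (-13.58, -12.34). ∠EPA = 78.5° gives PA at -55.60° from the x-axis; with |PA| = 29.6, A = (3.144, -36.76). Then |DA| = |A − D| = 21.43.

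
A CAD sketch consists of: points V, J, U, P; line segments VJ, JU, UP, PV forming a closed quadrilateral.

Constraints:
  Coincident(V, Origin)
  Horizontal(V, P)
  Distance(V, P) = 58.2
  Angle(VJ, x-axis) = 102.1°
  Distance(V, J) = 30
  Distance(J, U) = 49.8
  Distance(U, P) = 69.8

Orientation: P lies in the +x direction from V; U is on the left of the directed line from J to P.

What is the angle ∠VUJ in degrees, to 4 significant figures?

21.31°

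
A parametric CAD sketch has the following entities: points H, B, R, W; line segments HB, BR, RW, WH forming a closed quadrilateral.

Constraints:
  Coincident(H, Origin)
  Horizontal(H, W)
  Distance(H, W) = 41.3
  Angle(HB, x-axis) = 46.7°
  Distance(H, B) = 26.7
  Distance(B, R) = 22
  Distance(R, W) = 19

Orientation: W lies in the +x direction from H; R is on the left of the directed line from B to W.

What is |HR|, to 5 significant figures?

44.549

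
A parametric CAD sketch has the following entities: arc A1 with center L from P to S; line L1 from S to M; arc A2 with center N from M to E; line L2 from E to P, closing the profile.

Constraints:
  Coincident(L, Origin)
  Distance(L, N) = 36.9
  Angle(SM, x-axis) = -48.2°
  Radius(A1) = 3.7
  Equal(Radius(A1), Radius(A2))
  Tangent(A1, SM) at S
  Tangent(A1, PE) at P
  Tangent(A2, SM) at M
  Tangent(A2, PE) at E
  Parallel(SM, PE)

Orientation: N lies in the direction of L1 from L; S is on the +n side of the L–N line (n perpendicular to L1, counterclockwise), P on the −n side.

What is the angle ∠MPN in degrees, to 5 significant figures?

5.6138°

Tangency of A1 to both parallel lines with radius 3.7 puts S and P at L ± 3.7·n: S = (2.7583, 2.4662), P = (-2.7583, -2.4662). Equal radii place M and E the same way about N: M = N + 3.7·n = (27.353, -25.042), E = N − 3.7·n = (21.837, -29.974). Then cos ∠MPN = PM·PN / (|PM||PN|), giving 5.6138°.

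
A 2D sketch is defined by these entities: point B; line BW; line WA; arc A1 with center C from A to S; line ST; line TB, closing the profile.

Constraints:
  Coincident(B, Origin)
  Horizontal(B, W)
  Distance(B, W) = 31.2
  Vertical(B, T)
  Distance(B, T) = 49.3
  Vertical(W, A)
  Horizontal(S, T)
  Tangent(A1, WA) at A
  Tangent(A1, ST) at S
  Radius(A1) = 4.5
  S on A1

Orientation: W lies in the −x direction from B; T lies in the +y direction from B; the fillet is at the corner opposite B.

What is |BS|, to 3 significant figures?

56.1

B is at the origin; BW is horizontal with |BW| = 31.2 and W on the −x side, so W = (-31.2, 0.00). BT is vertical with |BT| = 49.3 and T on the +y side, so T = (0.00, 49.3). The virtual corner opposite B is at (-31.2, 49.3). Tangency of A1 to WA means the radius CA is perpendicular to WA and A1 meets ST tangentially, so CS is at right angles to ST, with radius 4.5, so the center C sits 4.5 in from both sides at C = (-26.7, 44.8). That places the tangent points at A = (-31.2, 44.8) on WA and S = (-26.7, 49.3) on ST. Then |BS| = |S − B| = 56.1.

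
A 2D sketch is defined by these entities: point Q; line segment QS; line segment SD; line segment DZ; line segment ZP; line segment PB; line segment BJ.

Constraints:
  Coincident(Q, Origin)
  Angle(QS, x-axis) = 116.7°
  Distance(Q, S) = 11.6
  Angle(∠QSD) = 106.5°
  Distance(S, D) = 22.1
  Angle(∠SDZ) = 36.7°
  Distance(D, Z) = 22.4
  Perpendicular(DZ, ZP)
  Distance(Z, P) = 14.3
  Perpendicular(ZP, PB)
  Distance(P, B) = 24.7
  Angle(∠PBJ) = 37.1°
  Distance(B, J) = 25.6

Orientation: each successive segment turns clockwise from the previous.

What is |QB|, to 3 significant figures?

30.4

DZ is perpendicular to ZP, so ZP runs at 170°; with |ZP| = 14.3, P = (-7.11, 5.95). The perpendicularity gives PB at right angles to ZP, so PB runs at 79.9°; with |PB| = 24.7, B = (-2.78, 30.3). Then |QB| = |B − Q| = 30.4.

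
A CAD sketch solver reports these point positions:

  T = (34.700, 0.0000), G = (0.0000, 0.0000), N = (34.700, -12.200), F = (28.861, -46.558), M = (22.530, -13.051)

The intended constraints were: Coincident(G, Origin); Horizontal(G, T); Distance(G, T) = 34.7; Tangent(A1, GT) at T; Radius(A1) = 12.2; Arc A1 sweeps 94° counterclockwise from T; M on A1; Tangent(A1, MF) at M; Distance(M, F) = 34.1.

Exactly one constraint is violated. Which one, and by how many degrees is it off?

Tangent(A1, MF) at M — off by 6.70°.

G = (0.00, 0.00) ✓; G.y = 0.00, T.y = 0.00 ✓; |GT| = 34.70 ✓; ∠(NT, TG) = 90.00° ✓; |NT| = 12.20 ✓; bearing(N→M) − bearing(N→T) = 94.00° ✓; |NM| = 12.20 ✓; ∠(NM, MF) = 83.30° ✗; |MF| = 34.10 ✓.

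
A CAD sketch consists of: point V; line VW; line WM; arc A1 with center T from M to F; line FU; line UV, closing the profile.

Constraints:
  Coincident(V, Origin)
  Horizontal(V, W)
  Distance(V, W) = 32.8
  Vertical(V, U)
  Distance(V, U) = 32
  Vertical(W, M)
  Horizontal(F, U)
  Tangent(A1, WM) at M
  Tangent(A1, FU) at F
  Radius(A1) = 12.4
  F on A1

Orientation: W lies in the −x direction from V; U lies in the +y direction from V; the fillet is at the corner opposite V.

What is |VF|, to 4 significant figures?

37.95

The virtual corner opposite V is at (-32.80, 32.00). A1 meets WM tangentially, so TM is at right angles to WM and A1 meets FU tangentially, so TF is at right angles to FU, with radius 12.4, so the center T sits 12.4 in from both sides at T = (-20.40, 19.60). That places the tangent points at M = (-32.80, 19.60) on WM and F = (-20.40, 32.00) on FU. Then |VF| = |F − V| = 37.95.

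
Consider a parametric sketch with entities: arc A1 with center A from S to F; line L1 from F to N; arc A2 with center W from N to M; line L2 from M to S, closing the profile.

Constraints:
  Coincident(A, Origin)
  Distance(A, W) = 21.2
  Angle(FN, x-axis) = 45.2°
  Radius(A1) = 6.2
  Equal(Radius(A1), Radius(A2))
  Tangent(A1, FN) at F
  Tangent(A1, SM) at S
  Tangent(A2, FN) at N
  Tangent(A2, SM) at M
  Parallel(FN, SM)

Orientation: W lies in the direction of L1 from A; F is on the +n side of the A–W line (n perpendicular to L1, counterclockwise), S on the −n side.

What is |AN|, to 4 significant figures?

22.09

Tangency of A1 to both parallel lines with radius 6.2 puts F and S at A ± 6.2·n: F = (-4.399, 4.369), S = (4.399, -4.369). Equal radii place N and M the same way about W: N = W + 6.2·n = (10.54, 19.41), M = W − 6.2·n = (19.34, 10.67). Then |AN| = |N − A| = 22.09.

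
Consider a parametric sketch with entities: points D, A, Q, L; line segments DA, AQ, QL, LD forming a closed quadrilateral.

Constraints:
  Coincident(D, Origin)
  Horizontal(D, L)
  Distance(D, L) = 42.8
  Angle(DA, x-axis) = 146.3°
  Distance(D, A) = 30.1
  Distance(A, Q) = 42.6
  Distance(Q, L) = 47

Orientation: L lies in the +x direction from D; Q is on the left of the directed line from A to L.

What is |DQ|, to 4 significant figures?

38.41

Checks: |AQ| = 42.60 ✓; |QL| = 47.00 ✓.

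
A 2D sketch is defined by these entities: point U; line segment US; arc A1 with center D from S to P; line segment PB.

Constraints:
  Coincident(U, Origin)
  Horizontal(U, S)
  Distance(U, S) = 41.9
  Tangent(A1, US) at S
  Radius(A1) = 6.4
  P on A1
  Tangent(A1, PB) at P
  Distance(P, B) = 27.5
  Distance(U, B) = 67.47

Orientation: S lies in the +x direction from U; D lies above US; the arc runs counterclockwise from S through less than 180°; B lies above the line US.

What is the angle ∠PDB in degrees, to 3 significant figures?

76.9°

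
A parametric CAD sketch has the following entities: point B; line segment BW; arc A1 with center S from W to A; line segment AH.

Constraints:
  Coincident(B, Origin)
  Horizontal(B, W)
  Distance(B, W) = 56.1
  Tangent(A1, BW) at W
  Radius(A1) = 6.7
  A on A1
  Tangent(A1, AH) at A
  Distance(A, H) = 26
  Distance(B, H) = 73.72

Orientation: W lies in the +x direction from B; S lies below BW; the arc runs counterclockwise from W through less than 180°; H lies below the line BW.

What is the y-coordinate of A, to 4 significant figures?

-10.80

B is at the origin; B and W share the same y with |BW| = 56.1 and W on the +x side, so W = (56.10, 0.000). The tangent condition forces SW to be normal to BW, so S = W + (0, -6.7) = (56.10, -6.700). Since SA ⟂ AH (tangency), |SH| = √(6.7² + 26.0²) = 26.85 regardless of where A sits on A1. So H lies on both circle(B, 73.72) and circle(S, 26.85); the below-BW intersection is H = (66.72, -31.36). A is the foot of the tangent from H: A = (50.80, -10.80).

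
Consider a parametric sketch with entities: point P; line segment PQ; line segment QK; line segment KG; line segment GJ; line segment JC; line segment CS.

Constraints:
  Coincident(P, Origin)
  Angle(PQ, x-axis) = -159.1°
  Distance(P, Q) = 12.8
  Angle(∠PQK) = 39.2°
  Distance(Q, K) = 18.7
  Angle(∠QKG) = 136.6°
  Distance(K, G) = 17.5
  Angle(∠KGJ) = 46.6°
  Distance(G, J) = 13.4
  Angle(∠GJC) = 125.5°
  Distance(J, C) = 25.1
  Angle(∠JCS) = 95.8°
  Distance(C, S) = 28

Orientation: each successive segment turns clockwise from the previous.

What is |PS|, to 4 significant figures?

36.69

P is at the origin; PQ runs at -159.1° with length 12.8, so Q = (-11.96, -4.566). ∠PQK = 39.2° gives QK at 60.10° from the x-axis; with |QK| = 18.7, K = (-2.636, 11.64). ∠QKG = 136.6° gives KG at 16.70° from the x-axis; with |KG| = 17.5, G = (14.13, 16.67). ∠KGJ = 46.6° gives GJ at -116.7° from the x-axis; with |GJ| = 13.4, J = (8.105, 4.702). ∠GJC = 125.5° gives JC at -171.2° from the x-axis; with |JC| = 25.1, C = (-16.70, 0.8624). ∠JCS = 95.8° gives CS at 104.6° from the x-axis; with |CS| = 28.0, S = (-23.76, 27.96). Then |PS| = |S − P| = 36.69.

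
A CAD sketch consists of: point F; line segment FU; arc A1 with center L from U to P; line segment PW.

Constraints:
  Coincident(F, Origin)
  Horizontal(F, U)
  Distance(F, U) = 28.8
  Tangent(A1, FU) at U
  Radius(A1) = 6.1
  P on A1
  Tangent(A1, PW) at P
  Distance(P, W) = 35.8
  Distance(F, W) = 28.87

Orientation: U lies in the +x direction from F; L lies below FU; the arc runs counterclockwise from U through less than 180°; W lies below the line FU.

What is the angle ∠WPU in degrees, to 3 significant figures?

156°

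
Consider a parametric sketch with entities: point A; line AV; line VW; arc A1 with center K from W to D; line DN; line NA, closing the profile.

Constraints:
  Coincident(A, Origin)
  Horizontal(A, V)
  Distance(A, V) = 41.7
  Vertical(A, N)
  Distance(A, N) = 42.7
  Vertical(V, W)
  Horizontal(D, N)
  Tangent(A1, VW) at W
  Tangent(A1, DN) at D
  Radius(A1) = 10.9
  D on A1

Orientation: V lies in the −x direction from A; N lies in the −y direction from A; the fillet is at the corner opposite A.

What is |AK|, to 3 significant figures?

44.3

A is at the origin; AV is horizontal with |AV| = 41.7 and V on the −x side, so V = (-41.7, 0.00). A and N share the same x with |AN| = 42.7 and N on the −y side, so N = (0.00, -42.7). The virtual corner opposite A is at (-41.7, -42.7). Tangency of A1 to VW means the radius KW is perpendicular to VW and A1 meets DN tangentially, so KD is at right angles to DN, with radius 10.9, so the center K sits 10.9 in from both sides at K = (-30.8, -31.8). Then |AK| = |K − A| = 44.3.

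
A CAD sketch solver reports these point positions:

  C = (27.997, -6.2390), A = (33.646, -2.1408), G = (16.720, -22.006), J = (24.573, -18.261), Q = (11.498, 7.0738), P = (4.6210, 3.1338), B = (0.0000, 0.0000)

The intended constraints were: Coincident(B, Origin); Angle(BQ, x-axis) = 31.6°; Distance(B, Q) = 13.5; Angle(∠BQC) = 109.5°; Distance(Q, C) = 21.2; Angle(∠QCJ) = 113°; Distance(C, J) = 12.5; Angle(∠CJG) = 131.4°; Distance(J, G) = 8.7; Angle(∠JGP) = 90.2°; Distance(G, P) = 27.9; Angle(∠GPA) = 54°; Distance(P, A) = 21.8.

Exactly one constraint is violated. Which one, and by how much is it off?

Distance(P, A) = 21.8 — off by 7.70.

B = (0.00, 0.00) ✓; BQ at 31.60° ✓; |BQ| = 13.50 ✓; ∠BQC = 109.5° ✓; |QC| = 21.20 ✓; ∠QCJ = 113.0° ✓; |CJ| = 12.50 ✓; ∠CJG = 131.4° ✓; |JG| = 8.700 ✓; ∠JGP = 90.20° ✓; |GP| = 27.90 ✓; ∠GPA = 54.00° ✓; |PA| = 29.50 ✗.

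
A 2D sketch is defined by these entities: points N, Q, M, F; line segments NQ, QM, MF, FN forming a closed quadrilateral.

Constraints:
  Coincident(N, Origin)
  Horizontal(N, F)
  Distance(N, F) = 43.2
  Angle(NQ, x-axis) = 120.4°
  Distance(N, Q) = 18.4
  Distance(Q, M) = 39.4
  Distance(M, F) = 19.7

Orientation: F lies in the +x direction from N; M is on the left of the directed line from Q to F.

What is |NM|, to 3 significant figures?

33.5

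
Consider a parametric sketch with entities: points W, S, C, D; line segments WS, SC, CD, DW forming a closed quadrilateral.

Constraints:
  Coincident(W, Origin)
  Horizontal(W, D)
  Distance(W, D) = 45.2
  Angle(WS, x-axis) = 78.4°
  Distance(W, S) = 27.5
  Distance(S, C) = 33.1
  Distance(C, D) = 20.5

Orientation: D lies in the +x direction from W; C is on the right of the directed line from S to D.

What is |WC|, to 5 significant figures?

24.700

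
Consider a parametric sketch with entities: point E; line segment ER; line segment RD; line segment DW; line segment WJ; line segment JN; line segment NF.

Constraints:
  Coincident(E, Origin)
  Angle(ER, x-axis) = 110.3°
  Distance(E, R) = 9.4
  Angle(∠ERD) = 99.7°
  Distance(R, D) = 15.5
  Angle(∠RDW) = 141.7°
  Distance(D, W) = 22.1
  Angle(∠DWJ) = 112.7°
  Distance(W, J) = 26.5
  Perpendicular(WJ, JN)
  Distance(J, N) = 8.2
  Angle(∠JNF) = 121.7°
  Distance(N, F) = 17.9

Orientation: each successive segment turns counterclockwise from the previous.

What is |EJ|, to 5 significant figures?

40.530

∠RDW = 141.7° gives DW at -131.10° from the x-axis; with |DW| = 22.1, W = (-33.025, -10.689). ∠DWJ = 112.7° gives WJ at -63.800° from the x-axis; with |WJ| = 26.5, J = (-21.325, -34.466). Then |EJ| = |J − E| = 40.530.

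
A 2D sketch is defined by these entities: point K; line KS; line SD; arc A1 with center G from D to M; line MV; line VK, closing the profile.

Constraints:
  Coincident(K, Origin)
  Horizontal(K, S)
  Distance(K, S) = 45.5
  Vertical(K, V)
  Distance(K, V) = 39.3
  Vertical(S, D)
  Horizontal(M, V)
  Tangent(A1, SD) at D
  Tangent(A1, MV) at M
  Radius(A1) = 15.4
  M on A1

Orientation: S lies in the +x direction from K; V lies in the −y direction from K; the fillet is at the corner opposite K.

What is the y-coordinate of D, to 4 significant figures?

-23.90

K is at the origin; KS is horizontal with |KS| = 45.5 and S on the +x side, so S = (45.50, 0.000). K and V share the same x with |KV| = 39.3 and V on the −y side, so V = (0.000, -39.30). The virtual corner opposite K is at (45.50, -39.30). A1 meets SD tangentially, so GD is at right angles to SD and A1 meets MV tangentially, so GM is at right angles to MV, with radius 15.4, so the center G sits 15.4 in from both sides at G = (30.10, -23.90). That places the tangent points at D = (45.50, -23.90) on SD and M = (30.10, -39.30) on MV. So D.y = -23.90.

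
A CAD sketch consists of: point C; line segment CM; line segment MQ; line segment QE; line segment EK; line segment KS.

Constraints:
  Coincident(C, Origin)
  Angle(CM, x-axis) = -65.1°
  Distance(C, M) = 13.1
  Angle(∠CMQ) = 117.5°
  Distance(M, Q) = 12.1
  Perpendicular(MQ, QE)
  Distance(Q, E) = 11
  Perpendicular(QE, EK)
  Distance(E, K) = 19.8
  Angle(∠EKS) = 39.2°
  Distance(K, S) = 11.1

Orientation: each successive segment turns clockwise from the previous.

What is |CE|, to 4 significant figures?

18.16

C is at the origin; CM runs at -65.1° with length 13.1, so M = (5.516, -11.88). ∠CMQ = 117.5° gives MQ at -127.6° from the x-axis; with |MQ| = 12.1, Q = (-1.867, -21.47). MQ ⟂ QE, so QE runs at 142.4°; with |QE| = 11.0, E = (-10.58, -14.76). Then |CE| = |E − C| = 18.16.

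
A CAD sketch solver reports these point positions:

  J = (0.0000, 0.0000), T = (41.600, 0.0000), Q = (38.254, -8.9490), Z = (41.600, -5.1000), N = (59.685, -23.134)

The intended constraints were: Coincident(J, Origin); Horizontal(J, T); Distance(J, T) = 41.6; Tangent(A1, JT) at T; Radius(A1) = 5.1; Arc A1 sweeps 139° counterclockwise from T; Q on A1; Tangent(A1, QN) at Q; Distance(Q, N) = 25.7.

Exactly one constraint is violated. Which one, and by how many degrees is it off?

Tangent(A1, QN) at Q — off by 7.50°.

J = (0.00, 0.00) ✓; J.y = 0.00, T.y = 0.00 ✓; |JT| = 41.60 ✓; ∠(ZT, TJ) = 90.00° ✓; |ZT| = 5.100 ✓; bearing(Z→Q) − bearing(Z→T) = 139.0° ✓; |ZQ| = 5.100 ✓; ∠(ZQ, QN) = 82.50° ✗; |QN| = 25.70 ✓.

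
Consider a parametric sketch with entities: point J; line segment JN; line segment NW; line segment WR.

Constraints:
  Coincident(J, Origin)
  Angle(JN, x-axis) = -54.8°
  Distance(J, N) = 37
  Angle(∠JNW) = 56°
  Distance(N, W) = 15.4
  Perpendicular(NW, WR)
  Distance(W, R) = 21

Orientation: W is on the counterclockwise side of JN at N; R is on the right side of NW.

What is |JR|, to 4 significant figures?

51.94

∠JNW = 56.0°, so NW runs at -54.8° + (180° − 56.0°) = 69.20° from the x-axis; with |NW| = 15.4, W = N + 15.4·(cos 69.20°, sin 69.20°) = (26.80, -15.84). NW ⟂ WR; with |WR| = 21.0 on the right of NW, R = W + 21.0·(0.9348, -0.3551) = (46.43, -23.30). Then |JR| = |R − J| = 51.94.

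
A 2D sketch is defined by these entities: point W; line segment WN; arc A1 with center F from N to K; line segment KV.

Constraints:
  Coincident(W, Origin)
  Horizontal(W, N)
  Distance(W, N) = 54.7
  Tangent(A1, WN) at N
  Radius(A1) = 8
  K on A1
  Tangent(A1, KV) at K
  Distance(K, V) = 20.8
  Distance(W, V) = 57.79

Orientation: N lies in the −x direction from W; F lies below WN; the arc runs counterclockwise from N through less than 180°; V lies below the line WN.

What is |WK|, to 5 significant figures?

62.571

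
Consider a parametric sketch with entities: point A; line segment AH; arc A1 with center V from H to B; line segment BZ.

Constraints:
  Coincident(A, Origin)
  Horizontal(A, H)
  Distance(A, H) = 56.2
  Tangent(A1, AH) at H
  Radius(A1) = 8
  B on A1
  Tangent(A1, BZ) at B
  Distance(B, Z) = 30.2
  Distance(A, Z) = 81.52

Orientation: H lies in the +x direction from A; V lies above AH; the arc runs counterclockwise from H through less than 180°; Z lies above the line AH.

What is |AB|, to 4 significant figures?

63.89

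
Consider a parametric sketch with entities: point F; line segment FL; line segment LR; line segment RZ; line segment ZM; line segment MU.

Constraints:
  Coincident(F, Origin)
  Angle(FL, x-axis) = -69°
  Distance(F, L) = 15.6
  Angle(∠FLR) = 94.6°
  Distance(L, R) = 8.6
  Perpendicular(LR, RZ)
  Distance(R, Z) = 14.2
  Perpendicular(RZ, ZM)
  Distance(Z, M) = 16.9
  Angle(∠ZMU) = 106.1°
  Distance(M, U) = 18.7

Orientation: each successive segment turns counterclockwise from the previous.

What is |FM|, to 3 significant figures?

7.18

LR is perpendicular to RZ, so RZ runs at 106°; with |RZ| = 14.2, Z = (9.83, 1.49). RZ ⟂ ZM, so ZM runs at -164°; with |ZM| = 16.9, M = (-6.38, -3.29). Then |FM| = |M − F| = 7.18.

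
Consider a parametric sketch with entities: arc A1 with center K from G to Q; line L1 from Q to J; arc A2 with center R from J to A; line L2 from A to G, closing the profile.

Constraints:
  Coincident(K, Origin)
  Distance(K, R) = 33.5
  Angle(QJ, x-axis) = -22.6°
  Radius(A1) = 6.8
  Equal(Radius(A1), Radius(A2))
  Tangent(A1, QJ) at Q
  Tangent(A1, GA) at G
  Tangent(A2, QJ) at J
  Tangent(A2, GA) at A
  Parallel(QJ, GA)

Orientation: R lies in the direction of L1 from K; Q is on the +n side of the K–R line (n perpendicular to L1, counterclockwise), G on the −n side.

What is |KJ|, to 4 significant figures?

34.18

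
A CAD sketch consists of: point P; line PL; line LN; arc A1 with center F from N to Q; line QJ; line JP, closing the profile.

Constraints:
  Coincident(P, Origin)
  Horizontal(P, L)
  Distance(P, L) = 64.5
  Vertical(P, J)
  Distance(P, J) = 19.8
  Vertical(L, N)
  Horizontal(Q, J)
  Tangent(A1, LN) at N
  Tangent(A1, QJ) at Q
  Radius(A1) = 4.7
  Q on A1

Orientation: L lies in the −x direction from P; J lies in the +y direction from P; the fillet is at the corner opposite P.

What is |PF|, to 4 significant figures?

61.68

PJ is vertical with |PJ| = 19.8 and J on the +y side, so J = (0.000, 19.80). The virtual corner opposite P is at (-64.50, 19.80). Since A1 is tangent to LN there, FN ⟂ LN and A1 meets QJ tangentially, so FQ is at right angles to QJ, with radius 4.7, so the center F sits 4.7 in from both sides at F = (-59.80, 15.10). Then |PF| = |F − P| = 61.68.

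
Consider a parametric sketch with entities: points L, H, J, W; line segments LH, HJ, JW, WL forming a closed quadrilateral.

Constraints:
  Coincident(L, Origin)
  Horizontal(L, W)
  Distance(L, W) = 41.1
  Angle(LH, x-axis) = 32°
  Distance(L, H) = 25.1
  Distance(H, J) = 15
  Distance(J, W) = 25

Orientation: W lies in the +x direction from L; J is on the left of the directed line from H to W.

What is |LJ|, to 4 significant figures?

39.94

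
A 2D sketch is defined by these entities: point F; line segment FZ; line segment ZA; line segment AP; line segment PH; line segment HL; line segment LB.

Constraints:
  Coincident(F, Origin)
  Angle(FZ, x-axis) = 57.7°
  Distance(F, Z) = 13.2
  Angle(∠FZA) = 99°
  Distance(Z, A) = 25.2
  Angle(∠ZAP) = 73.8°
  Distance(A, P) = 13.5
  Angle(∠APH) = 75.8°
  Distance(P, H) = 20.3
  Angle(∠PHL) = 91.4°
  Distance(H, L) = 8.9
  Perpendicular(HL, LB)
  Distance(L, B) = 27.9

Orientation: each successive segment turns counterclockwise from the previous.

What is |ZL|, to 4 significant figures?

9.686

F is at the origin; FZ runs at 57.7° with length 13.2, so Z = (7.053, 11.16). ∠FZA = 99.0° gives ZA at 138.7° from the x-axis; with |ZA| = 25.2, A = (-11.88, 27.79). ∠ZAP = 73.8° gives AP at -115.1° from the x-axis; with |AP| = 13.5, P = (-17.61, 15.56). ∠APH = 75.8° gives PH at -10.90° from the x-axis; with |PH| = 20.3, H = (2.329, 11.73). ∠PHL = 91.4° gives HL at 77.70° from the x-axis; with |HL| = 8.9, L = (4.225, 20.42). Then |ZL| = |L − Z| = 9.686.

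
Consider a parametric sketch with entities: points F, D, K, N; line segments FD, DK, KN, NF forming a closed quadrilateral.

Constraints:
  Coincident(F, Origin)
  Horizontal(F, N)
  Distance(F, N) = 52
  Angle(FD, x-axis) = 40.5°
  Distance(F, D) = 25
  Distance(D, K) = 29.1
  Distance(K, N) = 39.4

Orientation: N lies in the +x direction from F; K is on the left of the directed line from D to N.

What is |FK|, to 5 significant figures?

54.033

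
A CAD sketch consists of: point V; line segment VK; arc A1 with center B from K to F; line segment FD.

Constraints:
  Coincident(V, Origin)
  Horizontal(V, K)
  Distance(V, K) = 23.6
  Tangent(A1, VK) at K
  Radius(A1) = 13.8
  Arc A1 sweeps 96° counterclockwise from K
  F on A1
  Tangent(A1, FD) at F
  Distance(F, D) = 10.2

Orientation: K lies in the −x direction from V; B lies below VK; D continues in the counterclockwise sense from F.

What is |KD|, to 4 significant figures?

28.37

On A1, K sits at bearing 90° from B; a 96° counterclockwise sweep puts F at bearing 186°, so F = B + 13.8·(cos 186°, sin 186°) = (-37.32, -15.24). A1 meets FD tangentially, so BF is at right angles to FD, so FD runs along (−sin 186°, cos 186°); with |FD| = 10.2, D = (-36.26, -25.39). Then |KD| = |D − K| = 28.37.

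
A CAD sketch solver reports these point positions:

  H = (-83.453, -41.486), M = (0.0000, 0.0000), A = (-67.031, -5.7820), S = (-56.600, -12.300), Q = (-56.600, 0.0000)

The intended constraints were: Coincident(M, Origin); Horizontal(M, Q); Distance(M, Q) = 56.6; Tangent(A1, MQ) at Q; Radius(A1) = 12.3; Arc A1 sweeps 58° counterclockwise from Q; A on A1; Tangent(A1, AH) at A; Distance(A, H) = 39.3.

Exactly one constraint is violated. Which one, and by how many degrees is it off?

Tangent(A1, AH) at A — off by 7.30°.

M = (0.00, 0.00) ✓; M.y = 0.00, Q.y = 0.00 ✓; |MQ| = 56.60 ✓; ∠(SQ, QM) = 90.00° ✓; |SQ| = 12.30 ✓; bearing(S→A) − bearing(S→Q) = 58.00° ✓; |SA| = 12.30 ✓; ∠(SA, AH) = 82.70° ✗; |AH| = 39.30 ✓.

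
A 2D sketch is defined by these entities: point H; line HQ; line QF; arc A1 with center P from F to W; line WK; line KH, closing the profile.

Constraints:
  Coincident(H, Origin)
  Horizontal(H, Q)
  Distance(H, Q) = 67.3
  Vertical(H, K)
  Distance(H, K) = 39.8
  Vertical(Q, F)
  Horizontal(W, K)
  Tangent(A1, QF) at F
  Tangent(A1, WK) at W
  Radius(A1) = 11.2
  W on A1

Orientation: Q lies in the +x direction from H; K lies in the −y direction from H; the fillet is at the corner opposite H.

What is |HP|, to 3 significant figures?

63.0

H is at the origin; HQ is horizontal with |HQ| = 67.3 and Q on the +x side, so Q = (67.3, 0.00). HK is vertical with |HK| = 39.8 and K on the −y side, so K = (0.00, -39.8). The virtual corner opposite H is at (67.3, -39.8). The tangent condition forces PF to be normal to QF and A1 meets WK tangentially, so PW is at right angles to WK, with radius 11.2, so the center P sits 11.2 in from both sides at P = (56.1, -28.6). Then |HP| = |P − H| = 63.0.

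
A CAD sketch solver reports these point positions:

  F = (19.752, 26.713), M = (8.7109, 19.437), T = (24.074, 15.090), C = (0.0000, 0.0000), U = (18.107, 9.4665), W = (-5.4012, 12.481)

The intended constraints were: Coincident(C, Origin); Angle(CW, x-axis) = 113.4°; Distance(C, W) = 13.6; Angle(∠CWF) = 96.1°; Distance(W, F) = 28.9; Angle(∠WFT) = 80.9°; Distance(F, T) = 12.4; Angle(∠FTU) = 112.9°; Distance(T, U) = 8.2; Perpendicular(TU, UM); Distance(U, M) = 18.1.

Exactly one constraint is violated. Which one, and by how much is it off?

Distance(U, M) = 18.1 — off by 4.40.

C = (0.00, 0.00) ✓; CW at 113.4° ✓; |CW| = 13.60 ✓; ∠CWF = 96.10° ✓; |WF| = 28.90 ✓; ∠WFT = 80.90° ✓; |FT| = 12.40 ✓; ∠FTU = 112.9° ✓; |TU| = 8.199 ✓; ∠(TU, UM) = 90.00° ✓; |UM| = 13.70 ✗.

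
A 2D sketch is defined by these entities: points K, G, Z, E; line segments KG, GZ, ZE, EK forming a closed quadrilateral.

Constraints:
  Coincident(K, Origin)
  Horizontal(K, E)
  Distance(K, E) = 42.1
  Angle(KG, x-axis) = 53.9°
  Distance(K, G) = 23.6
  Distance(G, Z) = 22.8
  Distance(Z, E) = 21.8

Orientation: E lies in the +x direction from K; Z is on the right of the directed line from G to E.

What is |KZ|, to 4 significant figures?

20.66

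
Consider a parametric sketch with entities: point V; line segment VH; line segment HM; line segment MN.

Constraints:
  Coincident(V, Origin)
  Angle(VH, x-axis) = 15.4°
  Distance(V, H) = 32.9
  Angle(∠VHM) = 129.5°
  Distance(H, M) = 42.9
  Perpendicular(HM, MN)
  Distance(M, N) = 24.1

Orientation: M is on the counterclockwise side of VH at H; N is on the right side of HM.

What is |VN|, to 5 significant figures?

80.764

∠VHM = 129.5°, so HM runs at 15.4° + (180° − 129.5°) = 65.900° from the x-axis; with |HM| = 42.9, M = H + 42.9·(cos 65.900°, sin 65.900°) = (49.236, 47.897). HM is perpendicular to MN; with |MN| = 24.1 on the right of HM, N = M + 24.1·(0.91283, -0.40833) = (71.235, 38.057). Then |VN| = |N − V| = 80.764.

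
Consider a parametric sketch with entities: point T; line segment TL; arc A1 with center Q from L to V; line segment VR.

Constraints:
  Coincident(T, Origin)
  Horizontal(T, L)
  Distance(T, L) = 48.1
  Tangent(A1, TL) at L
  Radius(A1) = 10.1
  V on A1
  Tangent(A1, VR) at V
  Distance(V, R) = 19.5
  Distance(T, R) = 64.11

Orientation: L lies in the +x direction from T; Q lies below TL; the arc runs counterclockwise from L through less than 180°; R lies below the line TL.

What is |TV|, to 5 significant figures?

45.217

T is at the origin; T and L share the same y with |TL| = 48.1 and L on the +x side, so L = (48.100, 0.0000). Tangency of A1 to TL means the radius QL is perpendicular to TL, so Q = L + (0, -10.1) = (48.100, -10.100). Since QV ⟂ VR (tangency), |QR| = √(10.1² + 19.5²) = 21.960 regardless of where V sits on A1. So R lies on both circle(T, 64.11) and circle(Q, 21.960); the below-TL intersection is R = (56.435, -30.417). V is the foot of the tangent from R: V = (41.566, -17.801).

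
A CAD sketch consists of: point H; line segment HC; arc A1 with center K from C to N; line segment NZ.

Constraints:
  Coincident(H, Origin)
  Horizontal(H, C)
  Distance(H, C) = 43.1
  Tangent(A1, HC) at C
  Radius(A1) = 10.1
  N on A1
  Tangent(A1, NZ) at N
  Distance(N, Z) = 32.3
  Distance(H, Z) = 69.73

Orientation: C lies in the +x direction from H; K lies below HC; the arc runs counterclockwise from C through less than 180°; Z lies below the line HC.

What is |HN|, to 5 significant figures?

39.076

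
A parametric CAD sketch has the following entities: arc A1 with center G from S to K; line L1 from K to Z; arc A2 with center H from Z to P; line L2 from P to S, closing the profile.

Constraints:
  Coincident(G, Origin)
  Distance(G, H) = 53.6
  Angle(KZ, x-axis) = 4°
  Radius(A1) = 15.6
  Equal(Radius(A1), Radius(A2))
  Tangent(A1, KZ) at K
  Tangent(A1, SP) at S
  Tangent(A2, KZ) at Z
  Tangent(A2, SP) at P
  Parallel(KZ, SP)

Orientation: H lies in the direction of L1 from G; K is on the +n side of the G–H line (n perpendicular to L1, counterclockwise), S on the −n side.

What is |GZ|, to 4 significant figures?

55.82

The slot axis is L1's direction at 4.0°, so u = (cos 4.0°, sin 4.0°) = (0.9976, 0.06976) and n = (−sin 4.0°, cos 4.0°) = (-0.06976, 0.9976). G is at the origin and H lies 53.6 along u from G, so H = 53.6·u = (53.47, 3.739). Tangency of A1 to both parallel lines with radius 15.6 puts K and S at G ± 15.6·n: K = (-1.088, 15.56), S = (1.088, -15.56). Equal radii place Z and P the same way about H: Z = H + 15.6·n = (52.38, 19.30), P = H − 15.6·n = (54.56, -11.82). Then |GZ| = |Z − G| = 55.82.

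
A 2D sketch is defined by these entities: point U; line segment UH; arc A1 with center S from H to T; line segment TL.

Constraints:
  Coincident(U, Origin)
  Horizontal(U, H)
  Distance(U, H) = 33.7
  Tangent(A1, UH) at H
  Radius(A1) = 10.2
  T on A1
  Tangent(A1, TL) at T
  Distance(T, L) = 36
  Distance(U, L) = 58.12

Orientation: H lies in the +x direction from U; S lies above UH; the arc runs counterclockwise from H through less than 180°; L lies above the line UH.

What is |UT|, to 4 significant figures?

45.41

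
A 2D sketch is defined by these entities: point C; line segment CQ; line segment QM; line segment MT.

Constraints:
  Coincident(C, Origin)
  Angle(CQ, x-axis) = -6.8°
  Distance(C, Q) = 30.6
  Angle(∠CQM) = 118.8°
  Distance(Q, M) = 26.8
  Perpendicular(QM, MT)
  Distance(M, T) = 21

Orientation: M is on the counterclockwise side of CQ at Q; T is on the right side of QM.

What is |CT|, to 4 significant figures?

63.34

∠CQM = 118.8°, so QM runs at -6.8° + (180° − 118.8°) = 54.40° from the x-axis; with |QM| = 26.8, M = Q + 26.8·(cos 54.40°, sin 54.40°) = (45.99, 18.17). QM is perpendicular to MT; with |MT| = 21.0 on the right of QM, T = M + 21.0·(0.8131, -0.5821) = (63.06, 5.943). Then |CT| = |T − C| = 63.34.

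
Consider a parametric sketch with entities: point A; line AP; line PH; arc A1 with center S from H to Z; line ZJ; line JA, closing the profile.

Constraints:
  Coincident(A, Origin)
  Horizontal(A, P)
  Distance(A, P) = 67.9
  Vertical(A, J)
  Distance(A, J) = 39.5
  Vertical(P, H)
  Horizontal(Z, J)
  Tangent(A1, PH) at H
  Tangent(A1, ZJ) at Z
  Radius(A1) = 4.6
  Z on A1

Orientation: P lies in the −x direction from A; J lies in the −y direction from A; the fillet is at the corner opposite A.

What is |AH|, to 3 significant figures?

76.3

The virtual corner opposite A is at (-67.9, -39.5). Tangency of A1 to PH means the radius SH is perpendicular to PH and since A1 is tangent to ZJ there, SZ ⟂ ZJ, with radius 4.6, so the center S sits 4.6 in from both sides at S = (-63.3, -34.9). That places the tangent points at H = (-67.9, -34.9) on PH and Z = (-63.3, -39.5) on ZJ. Then |AH| = |H − A| = 76.3.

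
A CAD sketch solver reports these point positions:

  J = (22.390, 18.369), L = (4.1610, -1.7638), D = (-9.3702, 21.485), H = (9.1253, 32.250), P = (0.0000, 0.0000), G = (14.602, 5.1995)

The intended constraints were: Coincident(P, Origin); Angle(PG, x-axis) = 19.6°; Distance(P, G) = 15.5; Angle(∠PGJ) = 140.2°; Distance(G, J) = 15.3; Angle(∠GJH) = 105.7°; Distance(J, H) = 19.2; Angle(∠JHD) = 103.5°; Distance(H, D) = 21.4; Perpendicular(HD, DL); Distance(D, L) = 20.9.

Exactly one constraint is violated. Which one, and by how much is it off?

Distance(D, L) = 20.9 — off by 6.00.

P = (0.00, 0.00) ✓; PG at 19.60° ✓; |PG| = 15.50 ✓; ∠PGJ = 140.2° ✓; |GJ| = 15.30 ✓; ∠GJH = 105.7° ✓; |JH| = 19.20 ✓; ∠JHD = 103.5° ✓; |HD| = 21.40 ✓; ∠(HD, DL) = 90.00° ✓; |DL| = 26.90 ✗.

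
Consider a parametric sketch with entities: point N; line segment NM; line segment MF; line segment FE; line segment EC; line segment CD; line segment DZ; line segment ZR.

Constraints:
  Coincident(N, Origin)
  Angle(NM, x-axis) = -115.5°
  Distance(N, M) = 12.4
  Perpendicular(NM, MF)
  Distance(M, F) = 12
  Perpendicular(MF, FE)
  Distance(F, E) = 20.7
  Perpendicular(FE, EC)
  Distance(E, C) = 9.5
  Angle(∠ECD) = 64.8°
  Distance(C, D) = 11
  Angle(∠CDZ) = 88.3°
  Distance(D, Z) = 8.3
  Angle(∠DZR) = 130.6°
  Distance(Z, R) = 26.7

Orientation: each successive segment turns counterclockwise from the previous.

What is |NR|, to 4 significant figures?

34.98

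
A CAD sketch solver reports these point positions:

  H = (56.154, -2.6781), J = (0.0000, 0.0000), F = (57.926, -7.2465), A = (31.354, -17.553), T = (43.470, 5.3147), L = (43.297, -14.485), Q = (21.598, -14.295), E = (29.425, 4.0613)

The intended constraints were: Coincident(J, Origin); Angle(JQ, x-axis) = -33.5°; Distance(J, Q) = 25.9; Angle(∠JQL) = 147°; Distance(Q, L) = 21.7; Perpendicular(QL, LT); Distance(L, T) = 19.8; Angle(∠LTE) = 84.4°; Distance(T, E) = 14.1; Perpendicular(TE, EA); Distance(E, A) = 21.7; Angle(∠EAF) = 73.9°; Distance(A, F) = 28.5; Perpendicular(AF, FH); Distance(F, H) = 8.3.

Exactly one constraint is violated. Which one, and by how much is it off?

Distance(F, H) = 8.3 — off by 3.40.

J = (0.00, 0.00) ✓; JQ at -33.50° ✓; |JQ| = 25.90 ✓; ∠JQL = 147.0° ✓; |QL| = 21.70 ✓; ∠(QL, LT) = 90.00° ✓; |LT| = 19.80 ✓; ∠LTE = 84.40° ✓; |TE| = 14.10 ✓; ∠(TE, EA) = 90.00° ✓; |EA| = 21.70 ✓; ∠EAF = 73.90° ✓; |AF| = 28.50 ✓; ∠(AF, FH) = 90.00° ✓; |FH| = 4.900 ✗.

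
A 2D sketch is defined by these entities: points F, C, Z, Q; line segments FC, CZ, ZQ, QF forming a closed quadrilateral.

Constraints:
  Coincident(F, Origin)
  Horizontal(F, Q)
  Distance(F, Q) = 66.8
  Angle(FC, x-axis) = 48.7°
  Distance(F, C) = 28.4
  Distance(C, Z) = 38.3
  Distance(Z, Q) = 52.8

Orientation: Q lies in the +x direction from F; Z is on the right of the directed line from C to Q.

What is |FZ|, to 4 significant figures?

23.83

Checks: |CZ| = 38.30 ✓; |ZQ| = 52.80 ✓.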